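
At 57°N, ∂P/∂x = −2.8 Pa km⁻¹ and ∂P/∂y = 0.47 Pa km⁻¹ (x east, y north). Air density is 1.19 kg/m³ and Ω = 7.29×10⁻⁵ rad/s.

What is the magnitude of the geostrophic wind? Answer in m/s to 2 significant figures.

20 m/s

Coriolis parameter at 57°N:
f = 2Ω sin φ = 2 × 7.29×10⁻⁵ × sin 57° = 1.22×10⁻⁴ s⁻¹
Component geostrophic relations (x east, y north):
u_g = −(1/(fρ)) ∂P/∂y,  v_g = (1/(fρ)) ∂P/∂x
u_g = −(0.47×10⁻³)/(1.22×10⁻⁴ × 1.19) = −3.23 m/s;  v_g = (−2.8×10⁻³)/(1.22×10⁻⁴ × 1.19) = −19.2 m/s
|V_g| = √(u_g² + v_g²) = 19.5 m/s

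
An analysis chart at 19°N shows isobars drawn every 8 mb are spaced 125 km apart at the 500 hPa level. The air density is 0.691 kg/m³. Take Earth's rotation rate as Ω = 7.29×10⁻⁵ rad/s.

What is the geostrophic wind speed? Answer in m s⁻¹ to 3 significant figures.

195 m s⁻¹

Coriolis parameter at 19°N:
f = 2Ω sin φ = 2 × 7.29×10⁻⁵ × sin 19° = 4.75×10⁻⁵ s⁻¹
Pressure gradient: |∂P/∂n| = 800 Pa / 125000 m = 6.40×10⁻³ Pa/m
Geostrophic balance (pressure-gradient force = Coriolis force):
V_g = (1/(fρ)) |∂P/∂n| = 6.40×10⁻³ / (4.75×10⁻⁵ × 0.691) = 195 m/s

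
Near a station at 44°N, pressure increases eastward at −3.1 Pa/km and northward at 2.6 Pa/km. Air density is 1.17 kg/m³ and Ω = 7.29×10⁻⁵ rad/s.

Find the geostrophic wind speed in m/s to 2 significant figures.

34 m/s

Coriolis parameter at 44°N:
f = 2Ω sin φ = 2 × 7.29×10⁻⁵ × sin 44° = 1.01×10⁻⁴ s⁻¹
Component geostrophic relations (x east, y north):
u_g = −(1/(fρ)) ∂P/∂y,  v_g = (1/(fρ)) ∂P/∂x
u_g = −(2.6×10⁻³)/(1.01×10⁻⁴ × 1.17) = −21.9 m/s;  v_g = (−3.1×10⁻³)/(1.01×10⁻⁴ × 1.17) = −26.2 m/s
|V_g| = √(u_g² + v_g²) = 34.1 m/s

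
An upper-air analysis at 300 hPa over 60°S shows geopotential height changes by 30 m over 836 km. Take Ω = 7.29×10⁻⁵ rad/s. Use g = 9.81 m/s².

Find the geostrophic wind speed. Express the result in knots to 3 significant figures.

Coriolis parameter at 60°S:
f = 2Ω sin φ = 2 × 7.29×10⁻⁵ × sin 60° = 1.26×10⁻⁴ s⁻¹
Height gradient: |∂Z/∂n| = 30 m / 836000 m = 3.59×10⁻⁵
On a pressure surface, geostrophic balance gives V_g = (g/f)|∂Z/∂n|:
V_g = 9.81 × 3.59×10⁻⁵ / 1.26×10⁻⁴ = 2.79 m/s
Converting: 2.79 m/s × 1.944 = 5.42 knots

5.42 knots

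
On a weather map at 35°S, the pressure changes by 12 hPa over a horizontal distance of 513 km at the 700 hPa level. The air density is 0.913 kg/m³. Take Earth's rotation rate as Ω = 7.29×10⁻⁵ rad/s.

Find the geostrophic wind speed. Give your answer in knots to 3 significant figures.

59.6 knots

Coriolis parameter at 35°S:
f = 2Ω sin φ = 2 × 7.29×10⁻⁵ × sin 35° = 8.36×10⁻⁵ s⁻¹
Pressure gradient: |∂P/∂n| = 1200 Pa / 513000 m = 2.34×10⁻³ Pa/m
Geostrophic balance (pressure-gradient force = Coriolis force):
V_g = (1/(fρ)) |∂P/∂n| = 2.34×10⁻³ / (8.36×10⁻⁵ × 0.913) = 30.6 m/s
Converting: 30.6 m/s × 1.944 = 59.6 knots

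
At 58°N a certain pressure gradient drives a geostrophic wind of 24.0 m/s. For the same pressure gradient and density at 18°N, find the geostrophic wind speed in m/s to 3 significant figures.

With the same pressure gradient and density, V_g ∝ 1/f ∝ 1/sin φ.
V₂ = V₁ · sin φ₁ / sin φ₂ = 24.0 × sin 58° / sin 18°
V₂ = 24.0 × 0.8480/0.3090 = 65.9 m/s

65.9 m/s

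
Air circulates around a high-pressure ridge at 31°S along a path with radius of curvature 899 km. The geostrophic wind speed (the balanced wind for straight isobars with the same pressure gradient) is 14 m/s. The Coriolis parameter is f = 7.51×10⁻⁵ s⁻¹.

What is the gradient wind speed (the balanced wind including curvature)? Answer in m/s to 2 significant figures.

20 m/s

Around a high, pressure-gradient force acts outward with centrifugal, so Coriolis balances both:
fV = (1/ρ)|∂P/∂n| + V²/R  →  V² − fR·V + fR·V_g = 0
With fR = 7.51×10⁻⁵ × 899×10³ m = 67.5 m/s:
V = [fR − √((fR)² − 4 fR V_g)]/2 = [67.5 − √(67.5² − 4×67.5×14)]/2 = 19.8 m/s
Supergeostrophic (V > V_g = 14 m/s), as expected around a high.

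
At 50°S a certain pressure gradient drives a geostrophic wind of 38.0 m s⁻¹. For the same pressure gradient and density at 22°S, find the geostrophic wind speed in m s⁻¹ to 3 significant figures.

77.7 m s⁻¹

With the same pressure gradient and density, V_g ∝ 1/f ∝ 1/sin φ.
V₂ = V₁ · sin φ₁ / sin φ₂ = 38.0 × sin 50° / sin 22°
V₂ = 38.0 × 0.7660/0.3746 = 77.7 m s⁻¹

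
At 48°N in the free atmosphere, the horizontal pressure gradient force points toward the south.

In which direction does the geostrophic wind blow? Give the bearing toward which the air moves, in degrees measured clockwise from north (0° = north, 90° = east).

The pressure-gradient force points toward the south (bearing 180°).
Geostrophic balance: in the Northern Hemisphere the Coriolis force deflects motion to the right, so the geostrophic wind blows 90° to the right of the pressure-gradient force (low pressure on the left).
Rotating 180° by 90° clockwise gives 270° — the wind blows toward the west.

270°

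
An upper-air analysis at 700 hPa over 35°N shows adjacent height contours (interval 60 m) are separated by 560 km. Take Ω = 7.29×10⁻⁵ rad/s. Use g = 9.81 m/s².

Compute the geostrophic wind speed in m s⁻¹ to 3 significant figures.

12.6 m s⁻¹

Coriolis parameter at 35°N:
f = 2Ω sin φ = 2 × 7.29×10⁻⁵ × sin 35° = 8.36×10⁻⁵ s⁻¹
Height gradient: |∂Z/∂n| = 60 m / 560000 m = 1.07×10⁻⁴
On a pressure surface, geostrophic balance gives V_g = (g/f)|∂Z/∂n|:
V_g = 9.81 × 1.07×10⁻⁴ / 8.36×10⁻⁵ = 12.6 m/s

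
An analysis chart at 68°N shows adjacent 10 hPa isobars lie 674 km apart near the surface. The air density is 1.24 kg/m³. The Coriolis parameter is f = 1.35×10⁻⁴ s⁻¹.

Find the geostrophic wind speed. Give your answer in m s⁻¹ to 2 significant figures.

8.9 m s⁻¹

Pressure gradient: |∂P/∂n| = 1000 Pa / 674000 m = 1.48×10⁻³ Pa/m
Geostrophic balance (pressure-gradient force = Coriolis force):
V_g = (1/(fρ)) |∂P/∂n| = 1.48×10⁻³ / (1.35×10⁻⁴ × 1.24) = 8.86 m/s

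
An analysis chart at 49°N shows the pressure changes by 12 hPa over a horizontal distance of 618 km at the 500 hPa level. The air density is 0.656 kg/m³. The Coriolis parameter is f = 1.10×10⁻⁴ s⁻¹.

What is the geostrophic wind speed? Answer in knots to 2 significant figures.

Pressure gradient: |∂P/∂n| = 1200 Pa / 618000 m = 1.94×10⁻³ Pa/m
Geostrophic balance (pressure-gradient force = Coriolis force):
V_g = (1/(fρ)) |∂P/∂n| = 1.94×10⁻³ / (1.10×10⁻⁴ × 0.656) = 26.9 m/s
Converting: 26.9 m/s × 1.944 = 52 knots

52 knots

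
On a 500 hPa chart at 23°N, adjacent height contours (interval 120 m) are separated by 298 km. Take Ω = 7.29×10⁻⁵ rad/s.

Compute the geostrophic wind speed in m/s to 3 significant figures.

Coriolis parameter at 23°N:
f = 2Ω sin φ = 2 × 7.29×10⁻⁵ × sin 23° = 5.70×10⁻⁵ s⁻¹
Height gradient: |∂Z/∂n| = 120 m / 298000 m = 4.03×10⁻⁴
On a pressure surface, geostrophic balance gives V_g = (g/f)|∂Z/∂n|:
V_g = 9.81 × 4.03×10⁻⁴ / 5.70×10⁻⁵ = 69.3 m/s

69.3 m/s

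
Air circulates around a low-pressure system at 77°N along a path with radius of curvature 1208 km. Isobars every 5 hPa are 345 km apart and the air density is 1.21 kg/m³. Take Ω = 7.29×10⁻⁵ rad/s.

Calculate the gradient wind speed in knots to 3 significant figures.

15.7 knots

Coriolis parameter at 77°N:
f = 2Ω sin φ = 2 × 7.29×10⁻⁵ × sin 77° = 1.42×10⁻⁴ s⁻¹
Pressure gradient: |∂P/∂n| = 500 Pa / 345000 m = 1.45×10⁻³ Pa/m
Geostrophic speed: V_g = |∂P/∂n|/(fρ) = 1.45×10⁻³/(1.42×10⁻⁴ × 1.21) = 8.43 m/s
Around a low, centrifugal force acts outward with Coriolis, so pressure-gradient force balances both:
(1/ρ)|∂P/∂n| = fV + V²/R  →  V² + fR·V − fR·V_g = 0
With fR = 1.42×10⁻⁴ × 1208×10³ m = 172 m/s:
V = [−fR + √((fR)² + 4 fR V_g)]/2 = [−172 + √(172² + 4×172×8.43)]/2 = 8.05 m/s
Subgeostrophic (V < V_g = 8.43 m/s), as expected around a low.
Converting: 8.05 m/s × 1.944 = 15.7 knots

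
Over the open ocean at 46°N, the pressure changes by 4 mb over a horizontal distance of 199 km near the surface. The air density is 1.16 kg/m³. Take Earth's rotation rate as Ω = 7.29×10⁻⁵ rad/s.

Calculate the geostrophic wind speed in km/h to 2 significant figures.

Coriolis parameter at 46°N:
f = 2Ω sin φ = 2 × 7.29×10⁻⁵ × sin 46° = 1.05×10⁻⁴ s⁻¹
Pressure gradient: |∂P/∂n| = 400 Pa / 199000 m = 2.01×10⁻³ Pa/m
Geostrophic balance (pressure-gradient force = Coriolis force):
V_g = (1/(fρ)) |∂P/∂n| = 2.01×10⁻³ / (1.05×10⁻⁴ × 1.16) = 16.5 m/s
Converting: 16.5 m/s × 3.6 = 59 km/h

59 km/h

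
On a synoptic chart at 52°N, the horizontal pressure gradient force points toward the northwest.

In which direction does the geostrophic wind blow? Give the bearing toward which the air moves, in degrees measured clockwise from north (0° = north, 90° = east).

The pressure-gradient force points toward the northwest (bearing 315°).
Geostrophic balance: in the Northern Hemisphere the Coriolis force deflects motion to the right, so the geostrophic wind blows 90° to the right of the pressure-gradient force (low pressure on the left).
Rotating 315° by 90° clockwise gives 045° — the wind blows toward the northeast.

045°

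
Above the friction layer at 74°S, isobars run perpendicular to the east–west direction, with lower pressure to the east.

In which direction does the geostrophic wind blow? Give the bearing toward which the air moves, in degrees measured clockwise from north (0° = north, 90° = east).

000°

The pressure-gradient force points toward the east (bearing 090°).
Geostrophic balance: in the Southern Hemisphere the Coriolis force deflects motion to the left, so the geostrophic wind blows 90° to the left of the pressure-gradient force (low pressure on the right).
Rotating 090° by 90° counterclockwise gives 000° — the wind blows toward the north.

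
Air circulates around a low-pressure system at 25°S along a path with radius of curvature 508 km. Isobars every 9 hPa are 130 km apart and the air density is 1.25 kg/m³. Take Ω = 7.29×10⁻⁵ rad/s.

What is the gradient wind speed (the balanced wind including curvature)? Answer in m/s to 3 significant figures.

Coriolis parameter at 25°S:
f = 2Ω sin φ = 2 × 7.29×10⁻⁵ × sin 25° = 6.16×10⁻⁵ s⁻¹
Pressure gradient: |∂P/∂n| = 900 Pa / 130000 m = 6.92×10⁻³ Pa/m
Geostrophic speed: V_g = |∂P/∂n|/(fρ) = 6.92×10⁻³/(6.16×10⁻⁵ × 1.25) = 89.9 m/s
Around a low, centrifugal force acts outward with Coriolis, so pressure-gradient force balances both:
(1/ρ)|∂P/∂n| = fV + V²/R  →  V² + fR·V − fR·V_g = 0
With fR = 6.16×10⁻⁵ × 508×10³ m = 31.3 m/s:
V = [−fR + √((fR)² + 4 fR V_g)]/2 = [−31.3 + √(31.3² + 4×31.3×89.9)]/2 = 39.7 m/s
Subgeostrophic (V < V_g = 89.9 m/s), as expected around a low.

39.7 m/s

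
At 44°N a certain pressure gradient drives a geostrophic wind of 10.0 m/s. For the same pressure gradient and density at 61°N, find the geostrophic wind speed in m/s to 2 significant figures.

7.9 m/s

With the same pressure gradient and density, V_g ∝ 1/f ∝ 1/sin φ.
V₂ = V₁ · sin φ₁ / sin φ₂ = 10.0 × sin 44° / sin 61°
V₂ = 10.0 × 0.6947/0.8746 = 7.9 m/s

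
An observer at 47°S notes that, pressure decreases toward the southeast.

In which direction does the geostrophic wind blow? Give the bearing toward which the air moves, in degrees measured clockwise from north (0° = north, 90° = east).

045°

The pressure-gradient force points toward the southeast (bearing 135°).
Geostrophic balance: in the Southern Hemisphere the Coriolis force deflects motion to the left, so the geostrophic wind blows 90° to the left of the pressure-gradient force (low pressure on the right).
Rotating 135° by 90° counterclockwise gives 045° — the wind blows toward the northeast.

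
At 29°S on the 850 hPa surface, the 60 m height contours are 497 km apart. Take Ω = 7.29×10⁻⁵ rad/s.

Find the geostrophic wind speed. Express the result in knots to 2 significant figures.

Coriolis parameter at 29°S:
f = 2Ω sin φ = 2 × 7.29×10⁻⁵ × sin 29° = 7.07×10⁻⁵ s⁻¹
Height gradient: |∂Z/∂n| = 60 m / 497000 m = 1.21×10⁻⁴
On a pressure surface, geostrophic balance gives V_g = (g/f)|∂Z/∂n|:
V_g = 9.81 × 1.21×10⁻⁴ / 7.07×10⁻⁵ = 16.8 m/s
Converting: 16.8 m/s × 1.944 = 33 knots

33 knots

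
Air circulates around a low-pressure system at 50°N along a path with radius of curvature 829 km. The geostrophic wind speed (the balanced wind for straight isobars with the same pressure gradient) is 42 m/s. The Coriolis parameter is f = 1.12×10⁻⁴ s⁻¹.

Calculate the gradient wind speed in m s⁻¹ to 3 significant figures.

31.4 m s⁻¹

Around a low, centrifugal force acts outward with Coriolis, so pressure-gradient force balances both:
(1/ρ)|∂P/∂n| = fV + V²/R  →  V² + fR·V − fR·V_g = 0
With fR = 1.12×10⁻⁴ × 829×10³ m = 92.8 m/s:
V = [−fR + √((fR)² + 4 fR V_g)]/2 = [−92.8 + √(92.8² + 4×92.8×42)]/2 = 31.4 m/s
Subgeostrophic (V < V_g = 42 m/s), as expected around a low.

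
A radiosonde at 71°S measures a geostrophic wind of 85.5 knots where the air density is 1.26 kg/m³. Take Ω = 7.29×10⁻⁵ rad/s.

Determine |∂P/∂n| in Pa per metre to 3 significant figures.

7.64×10⁻³ Pa/m

Coriolis parameter at 71°S:
f = 2Ω sin φ = 2 × 7.29×10⁻⁵ × sin 71° = 1.38×10⁻⁴ s⁻¹
Wind speed in SI: 85.5 knots = 44.0 m/s
Geostrophic balance rearranged: |∂P/∂n| = f ρ V_g
|∂P/∂n| = 1.38×10⁻⁴ × 1.26 × 44.0 = 7.64×10⁻³ Pa/m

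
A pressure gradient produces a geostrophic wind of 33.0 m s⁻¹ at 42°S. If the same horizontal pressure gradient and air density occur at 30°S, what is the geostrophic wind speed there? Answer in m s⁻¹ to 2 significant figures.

44 m s⁻¹

With the same pressure gradient and density, V_g ∝ 1/f ∝ 1/sin φ.
V₂ = V₁ · sin φ₁ / sin φ₂ = 33.0 × sin 42° / sin 30°
V₂ = 33.0 × 0.6691/0.5000 = 44 m s⁻¹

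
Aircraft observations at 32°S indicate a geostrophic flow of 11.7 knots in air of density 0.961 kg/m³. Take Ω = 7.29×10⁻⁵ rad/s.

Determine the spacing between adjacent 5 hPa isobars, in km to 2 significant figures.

Coriolis parameter at 32°S:
f = 2Ω sin φ = 2 × 7.29×10⁻⁵ × sin 32° = 7.73×10⁻⁵ s⁻¹
Wind speed in SI: 11.7 knots = 6.02 m/s
Geostrophic balance rearranged: |∂P/∂n| = f ρ V_g
|∂P/∂n| = 7.73×10⁻⁵ × 0.961 × 6.02 = 4.47×10⁻⁴ Pa/m
Isobar spacing: Δn = ΔP/|∂P/∂n| = 500 Pa / 4.47×10⁻⁴ Pa/m = 1118808 m ≈ 1100 km

1100 km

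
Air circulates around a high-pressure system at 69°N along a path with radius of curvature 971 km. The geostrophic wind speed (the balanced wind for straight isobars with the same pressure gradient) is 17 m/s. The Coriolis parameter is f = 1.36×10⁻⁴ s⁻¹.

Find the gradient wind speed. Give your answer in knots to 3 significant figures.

Around a high, pressure-gradient force acts outward with centrifugal, so Coriolis balances both:
fV = (1/ρ)|∂P/∂n| + V²/R  →  V² − fR·V + fR·V_g = 0
With fR = 1.36×10⁻⁴ × 971×10³ m = 132 m/s:
V = [fR − √((fR)² − 4 fR V_g)]/2 = [132 − √(132² − 4×132×17)]/2 = 20 m/s
Supergeostrophic (V > V_g = 17 m/s), as expected around a high.
Converting: 20 m/s × 1.944 = 39.0 knots

39.0 knots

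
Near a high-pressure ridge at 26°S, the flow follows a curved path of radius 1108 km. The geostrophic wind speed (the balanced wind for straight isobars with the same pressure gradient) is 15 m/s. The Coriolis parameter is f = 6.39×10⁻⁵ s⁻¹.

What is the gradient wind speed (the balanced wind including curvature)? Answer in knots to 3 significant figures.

Around a high, pressure-gradient force acts outward with centrifugal, so Coriolis balances both:
fV = (1/ρ)|∂P/∂n| + V²/R  →  V² − fR·V + fR·V_g = 0
With fR = 6.39×10⁻⁵ × 1108×10³ m = 70.8 m/s:
V = [fR − √((fR)² − 4 fR V_g)]/2 = [70.8 − √(70.8² − 4×70.8×15)]/2 = 21.6 m/s
Supergeostrophic (V > V_g = 15 m/s), as expected around a high.
Converting: 21.6 m/s × 1.944 = 41.9 knots

41.9 knots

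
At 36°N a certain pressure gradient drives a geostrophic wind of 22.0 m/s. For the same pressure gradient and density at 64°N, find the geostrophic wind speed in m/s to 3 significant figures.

14.4 m/s

With the same pressure gradient and density, V_g ∝ 1/f ∝ 1/sin φ.
V₂ = V₁ · sin φ₁ / sin φ₂ = 22.0 × sin 36° / sin 64°
V₂ = 22.0 × 0.5878/0.8988 = 14.4 m/s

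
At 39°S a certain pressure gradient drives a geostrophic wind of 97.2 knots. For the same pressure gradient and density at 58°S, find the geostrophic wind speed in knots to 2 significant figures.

With the same pressure gradient and density, V_g ∝ 1/f ∝ 1/sin φ.
V₂ = V₁ · sin φ₁ / sin φ₂ = 97.2 × sin 39° / sin 58°
V₂ = 97.2 × 0.6293/0.8480 = 72 knots

72 knots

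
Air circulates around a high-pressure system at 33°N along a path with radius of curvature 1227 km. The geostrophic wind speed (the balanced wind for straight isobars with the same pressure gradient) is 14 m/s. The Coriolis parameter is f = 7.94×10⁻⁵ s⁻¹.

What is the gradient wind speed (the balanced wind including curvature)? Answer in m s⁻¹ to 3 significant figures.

Around a high, pressure-gradient force acts outward with centrifugal, so Coriolis balances both:
fV = (1/ρ)|∂P/∂n| + V²/R  →  V² − fR·V + fR·V_g = 0
With fR = 7.94×10⁻⁵ × 1227×10³ m = 97.4 m/s:
V = [fR − √((fR)² − 4 fR V_g)]/2 = [97.4 − √(97.4² − 4×97.4×14)]/2 = 16.9 m/s
Supergeostrophic (V > V_g = 14 m/s), as expected around a high.

16.9 m s⁻¹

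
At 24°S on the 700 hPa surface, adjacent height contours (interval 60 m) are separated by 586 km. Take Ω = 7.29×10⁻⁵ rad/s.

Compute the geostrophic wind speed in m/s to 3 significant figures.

16.9 m/s

Coriolis parameter at 24°S:
f = 2Ω sin φ = 2 × 7.29×10⁻⁵ × sin 24° = 5.93×10⁻⁵ s⁻¹
Height gradient: |∂Z/∂n| = 60 m / 586000 m = 1.02×10⁻⁴
On a pressure surface, geostrophic balance gives V_g = (g/f)|∂Z/∂n|:
V_g = 9.81 × 1.02×10⁻⁴ / 5.93×10⁻⁵ = 16.9 m/s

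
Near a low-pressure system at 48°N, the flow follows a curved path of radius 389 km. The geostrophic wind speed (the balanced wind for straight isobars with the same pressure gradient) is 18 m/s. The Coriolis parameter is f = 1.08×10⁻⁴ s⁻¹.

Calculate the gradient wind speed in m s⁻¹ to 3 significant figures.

13.6 m s⁻¹

Around a low, centrifugal force acts outward with Coriolis, so pressure-gradient force balances both:
(1/ρ)|∂P/∂n| = fV + V²/R  →  V² + fR·V − fR·V_g = 0
With fR = 1.08×10⁻⁴ × 389×10³ m = 42.0 m/s:
V = [−fR + √((fR)² + 4 fR V_g)]/2 = [−42.0 + √(42.0² + 4×42.0×18)]/2 = 13.6 m/s
Subgeostrophic (V < V_g = 18 m/s), as expected around a low.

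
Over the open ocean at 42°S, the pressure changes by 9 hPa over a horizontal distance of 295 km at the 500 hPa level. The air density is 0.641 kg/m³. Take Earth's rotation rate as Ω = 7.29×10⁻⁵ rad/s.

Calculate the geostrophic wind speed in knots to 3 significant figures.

94.8 knots

Coriolis parameter at 42°S:
f = 2Ω sin φ = 2 × 7.29×10⁻⁵ × sin 42° = 9.76×10⁻⁵ s⁻¹
Pressure gradient: |∂P/∂n| = 900 Pa / 295000 m = 3.05×10⁻³ Pa/m
Geostrophic balance (pressure-gradient force = Coriolis force):
V_g = (1/(fρ)) |∂P/∂n| = 3.05×10⁻³ / (9.76×10⁻⁵ × 0.641) = 48.8 m/s
Converting: 48.8 m/s × 1.944 = 94.8 knots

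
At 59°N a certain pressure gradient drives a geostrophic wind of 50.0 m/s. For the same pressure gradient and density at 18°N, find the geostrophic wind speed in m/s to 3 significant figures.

139 m/s

With the same pressure gradient and density, V_g ∝ 1/f ∝ 1/sin φ.
V₂ = V₁ · sin φ₁ / sin φ₂ = 50.0 × sin 59° / sin 18°
V₂ = 50.0 × 0.8572/0.3090 = 139 m/s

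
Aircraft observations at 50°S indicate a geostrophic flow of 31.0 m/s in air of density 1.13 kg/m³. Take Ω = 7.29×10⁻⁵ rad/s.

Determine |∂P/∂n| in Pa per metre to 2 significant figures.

3.9×10⁻³ Pa/m

Coriolis parameter at 50°S:
f = 2Ω sin φ = 2 × 7.29×10⁻⁵ × sin 50° = 1.12×10⁻⁴ s⁻¹
Geostrophic balance rearranged: |∂P/∂n| = f ρ V_g
|∂P/∂n| = 1.12×10⁻⁴ × 1.13 × 31.0 = 3.91×10⁻³ Pa/m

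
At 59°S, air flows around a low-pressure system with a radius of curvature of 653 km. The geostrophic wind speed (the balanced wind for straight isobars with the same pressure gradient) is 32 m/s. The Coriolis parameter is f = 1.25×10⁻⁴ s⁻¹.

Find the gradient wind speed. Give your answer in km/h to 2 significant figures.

Around a low, centrifugal force acts outward with Coriolis, so pressure-gradient force balances both:
(1/ρ)|∂P/∂n| = fV + V²/R  →  V² + fR·V − fR·V_g = 0
With fR = 1.25×10⁻⁴ × 653×10³ m = 81.6 m/s:
V = [−fR + √((fR)² + 4 fR V_g)]/2 = [−81.6 + √(81.6² + 4×81.6×32)]/2 = 24.6 m/s
Subgeostrophic (V < V_g = 32 m/s), as expected around a low.
Converting: 24.6 m/s × 3.6 = 89 km/h

89 km/h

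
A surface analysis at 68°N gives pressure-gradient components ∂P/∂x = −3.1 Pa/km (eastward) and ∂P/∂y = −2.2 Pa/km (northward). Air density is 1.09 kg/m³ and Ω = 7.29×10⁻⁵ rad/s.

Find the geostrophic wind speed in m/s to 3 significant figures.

Coriolis parameter at 68°N:
f = 2Ω sin φ = 2 × 7.29×10⁻⁵ × sin 68° = 1.35×10⁻⁴ s⁻¹
Component geostrophic relations (x east, y north):
u_g = −(1/(fρ)) ∂P/∂y,  v_g = (1/(fρ)) ∂P/∂x
u_g = −(−2.2×10⁻³)/(1.35×10⁻⁴ × 1.09) = 14.9 m/s;  v_g = (−3.1×10⁻³)/(1.35×10⁻⁴ × 1.09) = −21.0 m/s
|V_g| = √(u_g² + v_g²) = 25.8 m/s

25.8 m/s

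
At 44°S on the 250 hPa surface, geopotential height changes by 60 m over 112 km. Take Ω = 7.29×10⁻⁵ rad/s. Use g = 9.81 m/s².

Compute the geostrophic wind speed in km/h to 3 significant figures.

Coriolis parameter at 44°S:
f = 2Ω sin φ = 2 × 7.29×10⁻⁵ × sin 44° = 1.01×10⁻⁴ s⁻¹
Height gradient: |∂Z/∂n| = 60 m / 112000 m = 5.36×10⁻⁴
On a pressure surface, geostrophic balance gives V_g = (g/f)|∂Z/∂n|:
V_g = 9.81 × 5.36×10⁻⁴ / 1.01×10⁻⁴ = 51.9 m/s
Converting: 51.9 m/s × 3.6 = 187 km/h

187 km/h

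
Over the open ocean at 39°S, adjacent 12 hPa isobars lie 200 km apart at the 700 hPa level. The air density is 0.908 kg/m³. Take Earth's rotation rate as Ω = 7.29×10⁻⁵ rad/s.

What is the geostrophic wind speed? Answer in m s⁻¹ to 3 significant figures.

Coriolis parameter at 39°S:
f = 2Ω sin φ = 2 × 7.29×10⁻⁵ × sin 39° = 9.18×10⁻⁵ s⁻¹
Pressure gradient: |∂P/∂n| = 1200 Pa / 200000 m = 6.00×10⁻³ Pa/m
Geostrophic balance (pressure-gradient force = Coriolis force):
V_g = (1/(fρ)) |∂P/∂n| = 6.00×10⁻³ / (9.18×10⁻⁵ × 0.908) = 72.0 m/s

72.0 m s⁻¹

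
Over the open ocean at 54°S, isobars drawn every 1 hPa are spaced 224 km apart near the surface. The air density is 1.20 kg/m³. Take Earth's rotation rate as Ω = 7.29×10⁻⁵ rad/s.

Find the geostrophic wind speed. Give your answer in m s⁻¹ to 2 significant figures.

3.2 m s⁻¹

Coriolis parameter at 54°S:
f = 2Ω sin φ = 2 × 7.29×10⁻⁵ × sin 54° = 1.18×10⁻⁴ s⁻¹
Pressure gradient: |∂P/∂n| = 100 Pa / 224000 m = 4.46×10⁻⁴ Pa/m
Geostrophic balance (pressure-gradient force = Coriolis force):
V_g = (1/(fρ)) |∂P/∂n| = 4.46×10⁻⁴ / (1.18×10⁻⁴ × 1.20) = 3.15 m/s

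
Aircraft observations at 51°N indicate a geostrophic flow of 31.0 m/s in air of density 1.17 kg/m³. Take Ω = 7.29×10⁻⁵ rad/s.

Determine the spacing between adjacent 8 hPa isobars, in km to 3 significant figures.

Coriolis parameter at 51°N:
f = 2Ω sin φ = 2 × 7.29×10⁻⁵ × sin 51° = 1.13×10⁻⁴ s⁻¹
Geostrophic balance rearranged: |∂P/∂n| = f ρ V_g
|∂P/∂n| = 1.13×10⁻⁴ × 1.17 × 31.0 = 4.11×10⁻³ Pa/m
Isobar spacing: Δn = ΔP/|∂P/∂n| = 800 Pa / 4.11×10⁻³ Pa/m = 194663 m ≈ 195 km

195 km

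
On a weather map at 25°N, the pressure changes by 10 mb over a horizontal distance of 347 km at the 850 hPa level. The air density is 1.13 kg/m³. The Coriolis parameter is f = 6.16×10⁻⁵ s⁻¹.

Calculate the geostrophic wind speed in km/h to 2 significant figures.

150 km/h

Pressure gradient: |∂P/∂n| = 1000 Pa / 347000 m = 2.88×10⁻³ Pa/m
Geostrophic balance (pressure-gradient force = Coriolis force):
V_g = (1/(fρ)) |∂P/∂n| = 2.88×10⁻³ / (6.16×10⁻⁵ × 1.13) = 41.4 m/s
Converting: 41.4 m/s × 3.6 = 150 km/h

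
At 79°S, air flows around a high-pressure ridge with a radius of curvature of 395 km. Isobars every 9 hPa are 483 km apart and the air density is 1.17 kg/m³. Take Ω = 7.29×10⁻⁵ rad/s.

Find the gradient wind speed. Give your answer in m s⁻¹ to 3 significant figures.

15.2 m s⁻¹

Coriolis parameter at 79°S:
f = 2Ω sin φ = 2 × 7.29×10⁻⁵ × sin 79° = 1.43×10⁻⁴ s⁻¹
Pressure gradient: |∂P/∂n| = 900 Pa / 483000 m = 1.86×10⁻³ Pa/m
Geostrophic speed: V_g = |∂P/∂n|/(fρ) = 1.86×10⁻³/(1.43×10⁻⁴ × 1.17) = 11.1 m/s
Around a high, pressure-gradient force acts outward with centrifugal, so Coriolis balances both:
fV = (1/ρ)|∂P/∂n| + V²/R  →  V² − fR·V + fR·V_g = 0
With fR = 1.43×10⁻⁴ × 395×10³ m = 56.5 m/s:
V = [fR − √((fR)² − 4 fR V_g)]/2 = [56.5 − √(56.5² − 4×56.5×11.1)]/2 = 15.2 m/s
Supergeostrophic (V > V_g = 11.1 m/s), as expected around a high.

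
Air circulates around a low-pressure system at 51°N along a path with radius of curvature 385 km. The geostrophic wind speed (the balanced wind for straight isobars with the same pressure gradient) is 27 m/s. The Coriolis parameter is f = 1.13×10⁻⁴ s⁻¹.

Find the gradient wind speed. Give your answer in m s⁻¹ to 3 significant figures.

Around a low, centrifugal force acts outward with Coriolis, so pressure-gradient force balances both:
(1/ρ)|∂P/∂n| = fV + V²/R  →  V² + fR·V − fR·V_g = 0
With fR = 1.13×10⁻⁴ × 385×10³ m = 43.5 m/s:
V = [−fR + √((fR)² + 4 fR V_g)]/2 = [−43.5 + √(43.5² + 4×43.5×27)]/2 = 18.8 m/s
Subgeostrophic (V < V_g = 27 m/s), as expected around a low.

18.8 m s⁻¹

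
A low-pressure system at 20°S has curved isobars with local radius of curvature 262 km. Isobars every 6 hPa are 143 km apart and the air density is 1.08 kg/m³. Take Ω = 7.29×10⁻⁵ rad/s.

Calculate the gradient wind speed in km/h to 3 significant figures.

93.7 km/h

Coriolis parameter at 20°S:
f = 2Ω sin φ = 2 × 7.29×10⁻⁵ × sin 20° = 4.99×10⁻⁵ s⁻¹
Pressure gradient: |∂P/∂n| = 600 Pa / 143000 m = 4.20×10⁻³ Pa/m
Geostrophic speed: V_g = |∂P/∂n|/(fρ) = 4.20×10⁻³/(4.99×10⁻⁵ × 1.08) = 77.9 m/s
Around a low, centrifugal force acts outward with Coriolis, so pressure-gradient force balances both:
(1/ρ)|∂P/∂n| = fV + V²/R  →  V² + fR·V − fR·V_g = 0
With fR = 4.99×10⁻⁵ × 262×10³ m = 13.1 m/s:
V = [−fR + √((fR)² + 4 fR V_g)]/2 = [−13.1 + √(13.1² + 4×13.1×77.9)]/2 = 26 m/s
Subgeostrophic (V < V_g = 77.9 m/s), as expected around a low.
Converting: 26 m/s × 3.6 = 93.7 km/h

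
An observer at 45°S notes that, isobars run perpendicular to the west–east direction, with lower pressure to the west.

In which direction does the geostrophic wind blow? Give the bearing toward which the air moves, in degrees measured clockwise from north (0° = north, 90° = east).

180°

The pressure-gradient force points toward the west (bearing 270°).
Geostrophic balance: in the Southern Hemisphere the Coriolis force deflects motion to the left, so the geostrophic wind blows 90° to the left of the pressure-gradient force (low pressure on the right).
Rotating 270° by 90° counterclockwise gives 180° — the wind blows toward the south.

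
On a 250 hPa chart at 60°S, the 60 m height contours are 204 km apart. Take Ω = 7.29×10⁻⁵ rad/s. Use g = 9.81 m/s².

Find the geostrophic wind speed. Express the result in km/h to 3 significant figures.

82.3 km/h

Coriolis parameter at 60°S:
f = 2Ω sin φ = 2 × 7.29×10⁻⁵ × sin 60° = 1.26×10⁻⁴ s⁻¹
Height gradient: |∂Z/∂n| = 60 m / 204000 m = 2.94×10⁻⁴
On a pressure surface, geostrophic balance gives V_g = (g/f)|∂Z/∂n|:
V_g = 9.81 × 2.94×10⁻⁴ / 1.26×10⁻⁴ = 22.9 m/s
Converting: 22.9 m/s × 3.6 = 82.3 km/h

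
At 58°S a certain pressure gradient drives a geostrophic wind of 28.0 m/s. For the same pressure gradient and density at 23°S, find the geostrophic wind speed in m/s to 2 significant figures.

61 m/s

With the same pressure gradient and density, V_g ∝ 1/f ∝ 1/sin φ.
V₂ = V₁ · sin φ₁ / sin φ₂ = 28.0 × sin 58° / sin 23°
V₂ = 28.0 × 0.8480/0.3907 = 61 m/s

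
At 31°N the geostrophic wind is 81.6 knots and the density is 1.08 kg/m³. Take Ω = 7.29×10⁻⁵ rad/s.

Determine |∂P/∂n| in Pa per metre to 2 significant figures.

Coriolis parameter at 31°N:
f = 2Ω sin φ = 2 × 7.29×10⁻⁵ × sin 31° = 7.51×10⁻⁵ s⁻¹
Wind speed in SI: 81.6 knots = 42.0 m/s
Geostrophic balance rearranged: |∂P/∂n| = f ρ V_g
|∂P/∂n| = 7.51×10⁻⁵ × 1.08 × 42.0 = 3.40×10⁻³ Pa/m

3.4×10⁻³ Pa/m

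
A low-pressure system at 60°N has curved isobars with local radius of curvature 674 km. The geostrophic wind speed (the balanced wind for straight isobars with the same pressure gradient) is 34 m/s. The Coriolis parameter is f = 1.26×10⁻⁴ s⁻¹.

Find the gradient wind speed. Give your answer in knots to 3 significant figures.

Around a low, centrifugal force acts outward with Coriolis, so pressure-gradient force balances both:
(1/ρ)|∂P/∂n| = fV + V²/R  →  V² + fR·V − fR·V_g = 0
With fR = 1.26×10⁻⁴ × 674×10³ m = 84.9 m/s:
V = [−fR + √((fR)² + 4 fR V_g)]/2 = [−84.9 + √(84.9² + 4×84.9×34)]/2 = 26 m/s
Subgeostrophic (V < V_g = 34 m/s), as expected around a low.
Converting: 26 m/s × 1.944 = 50.6 knots

50.6 knots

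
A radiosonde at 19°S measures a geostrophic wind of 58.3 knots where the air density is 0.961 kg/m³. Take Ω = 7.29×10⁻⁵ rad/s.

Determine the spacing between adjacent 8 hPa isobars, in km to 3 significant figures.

585 km

Coriolis parameter at 19°S:
f = 2Ω sin φ = 2 × 7.29×10⁻⁵ × sin 19° = 4.75×10⁻⁵ s⁻¹
Wind speed in SI: 58.3 knots = 30.0 m/s
Geostrophic balance rearranged: |∂P/∂n| = f ρ V_g
|∂P/∂n| = 4.75×10⁻⁵ × 0.961 × 30.0 = 1.37×10⁻³ Pa/m
Isobar spacing: Δn = ΔP/|∂P/∂n| = 800 Pa / 1.37×10⁻³ Pa/m = 584737 m ≈ 585 km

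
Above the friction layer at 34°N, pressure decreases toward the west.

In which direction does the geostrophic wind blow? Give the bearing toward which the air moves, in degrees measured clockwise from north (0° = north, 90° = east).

The pressure-gradient force points toward the west (bearing 270°).
Geostrophic balance: in the Northern Hemisphere the Coriolis force deflects motion to the right, so the geostrophic wind blows 90° to the right of the pressure-gradient force (low pressure on the left).
Rotating 270° by 90° clockwise gives 000° — the wind blows toward the north.

000°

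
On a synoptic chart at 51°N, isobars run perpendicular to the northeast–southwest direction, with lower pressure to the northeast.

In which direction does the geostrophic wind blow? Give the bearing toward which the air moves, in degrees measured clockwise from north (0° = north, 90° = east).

The pressure-gradient force points toward the northeast (bearing 045°).
Geostrophic balance: in the Northern Hemisphere the Coriolis force deflects motion to the right, so the geostrophic wind blows 90° to the right of the pressure-gradient force (low pressure on the left).
Rotating 045° by 90° clockwise gives 135° — the wind blows toward the southeast.

135°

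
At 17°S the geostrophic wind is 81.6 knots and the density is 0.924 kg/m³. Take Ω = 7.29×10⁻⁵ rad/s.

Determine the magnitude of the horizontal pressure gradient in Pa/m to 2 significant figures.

Coriolis parameter at 17°S:
f = 2Ω sin φ = 2 × 7.29×10⁻⁵ × sin 17° = 4.26×10⁻⁵ s⁻¹
Wind speed in SI: 81.6 knots = 42.0 m/s
Geostrophic balance rearranged: |∂P/∂n| = f ρ V_g
|∂P/∂n| = 4.26×10⁻⁵ × 0.924 × 42.0 = 1.65×10⁻³ Pa/m

1.7×10⁻³ Pa/m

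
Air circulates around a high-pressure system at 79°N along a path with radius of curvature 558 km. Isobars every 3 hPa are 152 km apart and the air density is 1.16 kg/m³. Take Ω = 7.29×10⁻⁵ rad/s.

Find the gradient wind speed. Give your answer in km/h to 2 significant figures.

52 km/h

Coriolis parameter at 79°N:
f = 2Ω sin φ = 2 × 7.29×10⁻⁵ × sin 79° = 1.43×10⁻⁴ s⁻¹
Pressure gradient: |∂P/∂n| = 300 Pa / 152000 m = 1.97×10⁻³ Pa/m
Geostrophic speed: V_g = |∂P/∂n|/(fρ) = 1.97×10⁻³/(1.43×10⁻⁴ × 1.16) = 11.9 m/s
Around a high, pressure-gradient force acts outward with centrifugal, so Coriolis balances both:
fV = (1/ρ)|∂P/∂n| + V²/R  →  V² − fR·V + fR·V_g = 0
With fR = 1.43×10⁻⁴ × 558×10³ m = 79.9 m/s:
V = [fR − √((fR)² − 4 fR V_g)]/2 = [79.9 − √(79.9² − 4×79.9×11.9)]/2 = 14.5 m/s
Supergeostrophic (V > V_g = 11.9 m/s), as expected around a high.
Converting: 14.5 m/s × 3.6 = 52 km/h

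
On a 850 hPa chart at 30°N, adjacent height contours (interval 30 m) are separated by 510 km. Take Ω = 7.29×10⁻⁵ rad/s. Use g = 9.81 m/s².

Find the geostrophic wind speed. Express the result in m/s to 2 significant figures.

Coriolis parameter at 30°N:
f = 2Ω sin φ = 2 × 7.29×10⁻⁵ × sin 30° = 7.29×10⁻⁵ s⁻¹
Height gradient: |∂Z/∂n| = 30 m / 510000 m = 5.88×10⁻⁵
On a pressure surface, geostrophic balance gives V_g = (g/f)|∂Z/∂n|:
V_g = 9.81 × 5.88×10⁻⁵ / 7.29×10⁻⁵ = 7.92 m/s

7.9 m/s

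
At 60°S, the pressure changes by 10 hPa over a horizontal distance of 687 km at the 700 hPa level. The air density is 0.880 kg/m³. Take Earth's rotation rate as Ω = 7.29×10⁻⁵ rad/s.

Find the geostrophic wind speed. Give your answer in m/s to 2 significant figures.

13 m/s

Coriolis parameter at 60°S:
f = 2Ω sin φ = 2 × 7.29×10⁻⁵ × sin 60° = 1.26×10⁻⁴ s⁻¹
Pressure gradient: |∂P/∂n| = 1000 Pa / 687000 m = 1.46×10⁻³ Pa/m
Geostrophic balance (pressure-gradient force = Coriolis force):
V_g = (1/(fρ)) |∂P/∂n| = 1.46×10⁻³ / (1.26×10⁻⁴ × 0.880) = 13.1 m/s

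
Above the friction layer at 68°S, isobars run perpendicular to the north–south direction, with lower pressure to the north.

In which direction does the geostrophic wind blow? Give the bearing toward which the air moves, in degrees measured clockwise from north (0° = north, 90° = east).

The pressure-gradient force points toward the north (bearing 000°).
Geostrophic balance: in the Southern Hemisphere the Coriolis force deflects motion to the left, so the geostrophic wind blows 90° to the left of the pressure-gradient force (low pressure on the right).
Rotating 000° by 90° counterclockwise gives 270° — the wind blows toward the west.

270°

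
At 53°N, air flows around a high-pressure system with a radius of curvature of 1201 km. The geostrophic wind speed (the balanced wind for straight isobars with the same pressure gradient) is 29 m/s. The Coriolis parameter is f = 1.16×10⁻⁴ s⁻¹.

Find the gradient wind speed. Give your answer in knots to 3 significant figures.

Around a high, pressure-gradient force acts outward with centrifugal, so Coriolis balances both:
fV = (1/ρ)|∂P/∂n| + V²/R  →  V² − fR·V + fR·V_g = 0
With fR = 1.16×10⁻⁴ × 1201×10³ m = 139 m/s:
V = [fR − √((fR)² − 4 fR V_g)]/2 = [139 − √(139² − 4×139×29)]/2 = 41.2 m/s
Supergeostrophic (V > V_g = 29 m/s), as expected around a high.
Converting: 41.2 m/s × 1.944 = 80.0 knots

80.0 knots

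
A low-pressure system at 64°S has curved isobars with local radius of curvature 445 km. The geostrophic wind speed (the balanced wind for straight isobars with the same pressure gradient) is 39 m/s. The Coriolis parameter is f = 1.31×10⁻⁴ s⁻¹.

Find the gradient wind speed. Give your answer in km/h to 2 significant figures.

Around a low, centrifugal force acts outward with Coriolis, so pressure-gradient force balances both:
(1/ρ)|∂P/∂n| = fV + V²/R  →  V² + fR·V − fR·V_g = 0
With fR = 1.31×10⁻⁴ × 445×10³ m = 58.3 m/s:
V = [−fR + √((fR)² + 4 fR V_g)]/2 = [−58.3 + √(58.3² + 4×58.3×39)]/2 = 26.7 m/s
Subgeostrophic (V < V_g = 39 m/s), as expected around a low.
Converting: 26.7 m/s × 3.6 = 96 km/h

96 km/h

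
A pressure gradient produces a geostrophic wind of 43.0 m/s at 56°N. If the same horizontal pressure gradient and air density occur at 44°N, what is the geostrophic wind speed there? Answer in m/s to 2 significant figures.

51 m/s

With the same pressure gradient and density, V_g ∝ 1/f ∝ 1/sin φ.
V₂ = V₁ · sin φ₁ / sin φ₂ = 43.0 × sin 56° / sin 44°
V₂ = 43.0 × 0.8290/0.6947 = 51 m/s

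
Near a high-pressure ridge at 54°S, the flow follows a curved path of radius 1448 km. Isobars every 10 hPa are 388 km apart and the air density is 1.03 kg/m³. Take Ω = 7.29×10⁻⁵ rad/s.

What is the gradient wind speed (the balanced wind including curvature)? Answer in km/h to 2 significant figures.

89 km/h

Coriolis parameter at 54°S:
f = 2Ω sin φ = 2 × 7.29×10⁻⁵ × sin 54° = 1.18×10⁻⁴ s⁻¹
Pressure gradient: |∂P/∂n| = 1000 Pa / 388000 m = 2.58×10⁻³ Pa/m
Geostrophic speed: V_g = |∂P/∂n|/(fρ) = 2.58×10⁻³/(1.18×10⁻⁴ × 1.03) = 21.2 m/s
Around a high, pressure-gradient force acts outward with centrifugal, so Coriolis balances both:
fV = (1/ρ)|∂P/∂n| + V²/R  →  V² − fR·V + fR·V_g = 0
With fR = 1.18×10⁻⁴ × 1448×10³ m = 171 m/s:
V = [fR − √((fR)² − 4 fR V_g)]/2 = [171 − √(171² − 4×171×21.2)]/2 = 24.8 m/s
Supergeostrophic (V > V_g = 21.2 m/s), as expected around a high.
Converting: 24.8 m/s × 3.6 = 89 km/h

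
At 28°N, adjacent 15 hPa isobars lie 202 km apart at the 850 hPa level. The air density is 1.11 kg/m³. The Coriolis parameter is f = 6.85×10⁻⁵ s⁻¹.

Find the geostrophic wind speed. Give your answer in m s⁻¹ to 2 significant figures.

98 m s⁻¹

Pressure gradient: |∂P/∂n| = 1500 Pa / 202000 m = 7.43×10⁻³ Pa/m
Geostrophic balance (pressure-gradient force = Coriolis force):
V_g = (1/(fρ)) |∂P/∂n| = 7.43×10⁻³ / (6.85×10⁻⁵ × 1.11) = 97.7 m/s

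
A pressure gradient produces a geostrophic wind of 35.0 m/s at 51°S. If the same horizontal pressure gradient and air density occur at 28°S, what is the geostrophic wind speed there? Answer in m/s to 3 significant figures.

57.9 m/s

With the same pressure gradient and density, V_g ∝ 1/f ∝ 1/sin φ.
V₂ = V₁ · sin φ₁ / sin φ₂ = 35.0 × sin 51° / sin 28°
V₂ = 35.0 × 0.7771/0.4695 = 57.9 m/s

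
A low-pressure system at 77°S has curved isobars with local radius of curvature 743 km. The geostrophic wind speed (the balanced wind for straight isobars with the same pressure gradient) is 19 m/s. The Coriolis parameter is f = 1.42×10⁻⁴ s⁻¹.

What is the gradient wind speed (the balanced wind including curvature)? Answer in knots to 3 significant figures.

32.0 knots

Around a low, centrifugal force acts outward with Coriolis, so pressure-gradient force balances both:
(1/ρ)|∂P/∂n| = fV + V²/R  →  V² + fR·V − fR·V_g = 0
With fR = 1.42×10⁻⁴ × 743×10³ m = 106 m/s:
V = [−fR + √((fR)² + 4 fR V_g)]/2 = [−106 + √(106² + 4×106×19)]/2 = 16.4 m/s
Subgeostrophic (V < V_g = 19 m/s), as expected around a low.
Converting: 16.4 m/s × 1.944 = 32.0 knots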